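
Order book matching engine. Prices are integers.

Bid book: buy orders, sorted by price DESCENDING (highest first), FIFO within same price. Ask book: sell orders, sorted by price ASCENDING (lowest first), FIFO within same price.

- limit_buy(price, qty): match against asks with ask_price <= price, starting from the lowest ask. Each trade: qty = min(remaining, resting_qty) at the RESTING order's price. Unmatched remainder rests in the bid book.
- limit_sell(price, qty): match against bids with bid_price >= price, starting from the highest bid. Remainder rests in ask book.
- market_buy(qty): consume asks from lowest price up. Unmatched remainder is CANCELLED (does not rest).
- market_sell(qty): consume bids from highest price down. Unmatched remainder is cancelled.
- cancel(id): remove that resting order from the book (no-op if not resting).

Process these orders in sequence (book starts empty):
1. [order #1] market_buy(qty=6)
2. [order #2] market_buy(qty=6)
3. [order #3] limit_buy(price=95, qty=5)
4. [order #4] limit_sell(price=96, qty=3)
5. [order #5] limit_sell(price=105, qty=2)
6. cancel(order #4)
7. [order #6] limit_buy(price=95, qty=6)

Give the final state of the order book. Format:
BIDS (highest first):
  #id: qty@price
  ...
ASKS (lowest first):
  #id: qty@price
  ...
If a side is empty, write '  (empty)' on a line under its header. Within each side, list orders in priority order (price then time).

Answer: BIDS (highest first):
  #3: 5@95
  #6: 6@95
ASKS (lowest first):
  #5: 2@105

Derivation:
After op 1 [order #1] market_buy(qty=6): fills=none; bids=[-] asks=[-]
After op 2 [order #2] market_buy(qty=6): fills=none; bids=[-] asks=[-]
After op 3 [order #3] limit_buy(price=95, qty=5): fills=none; bids=[#3:5@95] asks=[-]
After op 4 [order #4] limit_sell(price=96, qty=3): fills=none; bids=[#3:5@95] asks=[#4:3@96]
After op 5 [order #5] limit_sell(price=105, qty=2): fills=none; bids=[#3:5@95] asks=[#4:3@96 #5:2@105]
After op 6 cancel(order #4): fills=none; bids=[#3:5@95] asks=[#5:2@105]
After op 7 [order #6] limit_buy(price=95, qty=6): fills=none; bids=[#3:5@95 #6:6@95] asks=[#5:2@105]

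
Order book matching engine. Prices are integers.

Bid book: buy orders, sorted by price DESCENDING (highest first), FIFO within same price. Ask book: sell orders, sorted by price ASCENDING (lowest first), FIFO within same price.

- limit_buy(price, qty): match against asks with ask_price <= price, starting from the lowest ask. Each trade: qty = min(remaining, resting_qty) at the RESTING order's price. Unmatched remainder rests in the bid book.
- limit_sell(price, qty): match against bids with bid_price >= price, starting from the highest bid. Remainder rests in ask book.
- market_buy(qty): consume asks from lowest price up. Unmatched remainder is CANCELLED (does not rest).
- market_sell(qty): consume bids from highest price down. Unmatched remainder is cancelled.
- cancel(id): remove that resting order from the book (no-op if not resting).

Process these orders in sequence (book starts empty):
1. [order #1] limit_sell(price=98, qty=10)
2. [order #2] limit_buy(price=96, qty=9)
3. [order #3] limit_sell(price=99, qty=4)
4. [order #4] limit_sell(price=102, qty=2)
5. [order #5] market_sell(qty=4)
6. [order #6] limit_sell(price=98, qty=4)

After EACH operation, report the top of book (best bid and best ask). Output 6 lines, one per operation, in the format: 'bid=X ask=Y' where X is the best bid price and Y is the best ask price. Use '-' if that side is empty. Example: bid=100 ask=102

Answer: bid=- ask=98
bid=96 ask=98
bid=96 ask=98
bid=96 ask=98
bid=96 ask=98
bid=96 ask=98

Derivation:
After op 1 [order #1] limit_sell(price=98, qty=10): fills=none; bids=[-] asks=[#1:10@98]
After op 2 [order #2] limit_buy(price=96, qty=9): fills=none; bids=[#2:9@96] asks=[#1:10@98]
After op 3 [order #3] limit_sell(price=99, qty=4): fills=none; bids=[#2:9@96] asks=[#1:10@98 #3:4@99]
After op 4 [order #4] limit_sell(price=102, qty=2): fills=none; bids=[#2:9@96] asks=[#1:10@98 #3:4@99 #4:2@102]
After op 5 [order #5] market_sell(qty=4): fills=#2x#5:4@96; bids=[#2:5@96] asks=[#1:10@98 #3:4@99 #4:2@102]
After op 6 [order #6] limit_sell(price=98, qty=4): fills=none; bids=[#2:5@96] asks=[#1:10@98 #6:4@98 #3:4@99 #4:2@102]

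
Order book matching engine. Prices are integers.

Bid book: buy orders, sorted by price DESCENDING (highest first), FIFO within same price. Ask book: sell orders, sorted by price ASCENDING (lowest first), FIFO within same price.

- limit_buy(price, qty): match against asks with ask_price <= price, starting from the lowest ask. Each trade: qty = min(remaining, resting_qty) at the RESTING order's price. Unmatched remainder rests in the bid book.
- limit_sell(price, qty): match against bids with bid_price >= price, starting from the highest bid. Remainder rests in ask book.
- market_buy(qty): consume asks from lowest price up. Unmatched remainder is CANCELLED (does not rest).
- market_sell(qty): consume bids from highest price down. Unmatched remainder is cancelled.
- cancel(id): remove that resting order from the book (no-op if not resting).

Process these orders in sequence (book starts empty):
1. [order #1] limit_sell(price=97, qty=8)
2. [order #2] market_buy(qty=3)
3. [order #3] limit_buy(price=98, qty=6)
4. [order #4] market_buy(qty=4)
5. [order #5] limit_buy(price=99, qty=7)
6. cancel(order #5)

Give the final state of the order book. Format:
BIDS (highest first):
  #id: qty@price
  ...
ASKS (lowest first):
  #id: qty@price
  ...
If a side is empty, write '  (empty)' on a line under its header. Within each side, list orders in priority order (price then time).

Answer: BIDS (highest first):
  #3: 1@98
ASKS (lowest first):
  (empty)

Derivation:
After op 1 [order #1] limit_sell(price=97, qty=8): fills=none; bids=[-] asks=[#1:8@97]
After op 2 [order #2] market_buy(qty=3): fills=#2x#1:3@97; bids=[-] asks=[#1:5@97]
After op 3 [order #3] limit_buy(price=98, qty=6): fills=#3x#1:5@97; bids=[#3:1@98] asks=[-]
After op 4 [order #4] market_buy(qty=4): fills=none; bids=[#3:1@98] asks=[-]
After op 5 [order #5] limit_buy(price=99, qty=7): fills=none; bids=[#5:7@99 #3:1@98] asks=[-]
After op 6 cancel(order #5): fills=none; bids=[#3:1@98] asks=[-]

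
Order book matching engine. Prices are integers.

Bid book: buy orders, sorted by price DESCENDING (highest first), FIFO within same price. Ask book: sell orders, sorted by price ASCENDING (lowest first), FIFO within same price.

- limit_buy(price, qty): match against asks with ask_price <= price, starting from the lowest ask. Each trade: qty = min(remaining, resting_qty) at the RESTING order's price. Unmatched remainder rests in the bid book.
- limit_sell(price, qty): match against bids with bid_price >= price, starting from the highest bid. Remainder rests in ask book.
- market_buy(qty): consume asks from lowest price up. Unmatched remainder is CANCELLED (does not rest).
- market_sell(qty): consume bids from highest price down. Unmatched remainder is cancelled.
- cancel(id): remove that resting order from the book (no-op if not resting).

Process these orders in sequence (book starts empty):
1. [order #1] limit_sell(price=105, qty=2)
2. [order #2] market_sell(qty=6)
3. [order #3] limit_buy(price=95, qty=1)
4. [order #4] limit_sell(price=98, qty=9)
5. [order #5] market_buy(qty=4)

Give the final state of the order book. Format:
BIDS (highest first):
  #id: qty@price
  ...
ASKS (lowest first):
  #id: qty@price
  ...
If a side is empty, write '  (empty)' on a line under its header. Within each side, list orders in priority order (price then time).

After op 1 [order #1] limit_sell(price=105, qty=2): fills=none; bids=[-] asks=[#1:2@105]
After op 2 [order #2] market_sell(qty=6): fills=none; bids=[-] asks=[#1:2@105]
After op 3 [order #3] limit_buy(price=95, qty=1): fills=none; bids=[#3:1@95] asks=[#1:2@105]
After op 4 [order #4] limit_sell(price=98, qty=9): fills=none; bids=[#3:1@95] asks=[#4:9@98 #1:2@105]
After op 5 [order #5] market_buy(qty=4): fills=#5x#4:4@98; bids=[#3:1@95] asks=[#4:5@98 #1:2@105]

Answer: BIDS (highest first):
  #3: 1@95
ASKS (lowest first):
  #4: 5@98
  #1: 2@105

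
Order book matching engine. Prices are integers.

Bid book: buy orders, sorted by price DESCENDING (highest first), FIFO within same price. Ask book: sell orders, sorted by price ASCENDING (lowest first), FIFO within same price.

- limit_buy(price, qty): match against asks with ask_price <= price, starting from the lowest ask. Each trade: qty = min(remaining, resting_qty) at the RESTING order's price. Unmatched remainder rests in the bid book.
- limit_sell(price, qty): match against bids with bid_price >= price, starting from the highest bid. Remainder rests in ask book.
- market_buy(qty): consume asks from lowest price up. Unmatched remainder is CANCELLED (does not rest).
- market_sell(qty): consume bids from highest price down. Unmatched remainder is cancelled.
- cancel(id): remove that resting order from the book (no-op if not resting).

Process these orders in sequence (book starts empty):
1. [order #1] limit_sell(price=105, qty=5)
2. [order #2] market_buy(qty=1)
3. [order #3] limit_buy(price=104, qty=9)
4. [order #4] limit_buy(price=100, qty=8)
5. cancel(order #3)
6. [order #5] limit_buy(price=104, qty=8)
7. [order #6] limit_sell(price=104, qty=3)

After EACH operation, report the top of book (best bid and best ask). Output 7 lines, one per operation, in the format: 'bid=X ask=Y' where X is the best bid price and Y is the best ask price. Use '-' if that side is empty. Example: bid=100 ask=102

Answer: bid=- ask=105
bid=- ask=105
bid=104 ask=105
bid=104 ask=105
bid=100 ask=105
bid=104 ask=105
bid=104 ask=105

Derivation:
After op 1 [order #1] limit_sell(price=105, qty=5): fills=none; bids=[-] asks=[#1:5@105]
After op 2 [order #2] market_buy(qty=1): fills=#2x#1:1@105; bids=[-] asks=[#1:4@105]
After op 3 [order #3] limit_buy(price=104, qty=9): fills=none; bids=[#3:9@104] asks=[#1:4@105]
After op 4 [order #4] limit_buy(price=100, qty=8): fills=none; bids=[#3:9@104 #4:8@100] asks=[#1:4@105]
After op 5 cancel(order #3): fills=none; bids=[#4:8@100] asks=[#1:4@105]
After op 6 [order #5] limit_buy(price=104, qty=8): fills=none; bids=[#5:8@104 #4:8@100] asks=[#1:4@105]
After op 7 [order #6] limit_sell(price=104, qty=3): fills=#5x#6:3@104; bids=[#5:5@104 #4:8@100] asks=[#1:4@105]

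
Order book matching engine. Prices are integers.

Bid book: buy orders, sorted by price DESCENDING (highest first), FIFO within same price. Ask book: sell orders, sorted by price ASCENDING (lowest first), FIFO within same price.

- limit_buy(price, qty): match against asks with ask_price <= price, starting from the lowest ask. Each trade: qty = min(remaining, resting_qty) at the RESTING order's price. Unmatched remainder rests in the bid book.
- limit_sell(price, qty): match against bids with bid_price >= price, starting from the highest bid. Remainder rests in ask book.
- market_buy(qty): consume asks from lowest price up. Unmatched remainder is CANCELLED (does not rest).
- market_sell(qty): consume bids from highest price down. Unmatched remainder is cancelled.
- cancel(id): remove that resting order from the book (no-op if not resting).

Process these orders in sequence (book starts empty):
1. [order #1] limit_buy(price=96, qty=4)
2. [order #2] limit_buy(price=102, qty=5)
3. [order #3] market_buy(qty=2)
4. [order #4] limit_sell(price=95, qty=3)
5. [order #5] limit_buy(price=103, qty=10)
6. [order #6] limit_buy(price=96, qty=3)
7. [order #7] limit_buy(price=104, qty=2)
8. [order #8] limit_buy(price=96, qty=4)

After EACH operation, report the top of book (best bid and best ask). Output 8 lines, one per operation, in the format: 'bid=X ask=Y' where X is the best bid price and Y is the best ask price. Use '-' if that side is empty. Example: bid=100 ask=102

After op 1 [order #1] limit_buy(price=96, qty=4): fills=none; bids=[#1:4@96] asks=[-]
After op 2 [order #2] limit_buy(price=102, qty=5): fills=none; bids=[#2:5@102 #1:4@96] asks=[-]
After op 3 [order #3] market_buy(qty=2): fills=none; bids=[#2:5@102 #1:4@96] asks=[-]
After op 4 [order #4] limit_sell(price=95, qty=3): fills=#2x#4:3@102; bids=[#2:2@102 #1:4@96] asks=[-]
After op 5 [order #5] limit_buy(price=103, qty=10): fills=none; bids=[#5:10@103 #2:2@102 #1:4@96] asks=[-]
After op 6 [order #6] limit_buy(price=96, qty=3): fills=none; bids=[#5:10@103 #2:2@102 #1:4@96 #6:3@96] asks=[-]
After op 7 [order #7] limit_buy(price=104, qty=2): fills=none; bids=[#7:2@104 #5:10@103 #2:2@102 #1:4@96 #6:3@96] asks=[-]
After op 8 [order #8] limit_buy(price=96, qty=4): fills=none; bids=[#7:2@104 #5:10@103 #2:2@102 #1:4@96 #6:3@96 #8:4@96] asks=[-]

Answer: bid=96 ask=-
bid=102 ask=-
bid=102 ask=-
bid=102 ask=-
bid=103 ask=-
bid=103 ask=-
bid=104 ask=-
bid=104 ask=-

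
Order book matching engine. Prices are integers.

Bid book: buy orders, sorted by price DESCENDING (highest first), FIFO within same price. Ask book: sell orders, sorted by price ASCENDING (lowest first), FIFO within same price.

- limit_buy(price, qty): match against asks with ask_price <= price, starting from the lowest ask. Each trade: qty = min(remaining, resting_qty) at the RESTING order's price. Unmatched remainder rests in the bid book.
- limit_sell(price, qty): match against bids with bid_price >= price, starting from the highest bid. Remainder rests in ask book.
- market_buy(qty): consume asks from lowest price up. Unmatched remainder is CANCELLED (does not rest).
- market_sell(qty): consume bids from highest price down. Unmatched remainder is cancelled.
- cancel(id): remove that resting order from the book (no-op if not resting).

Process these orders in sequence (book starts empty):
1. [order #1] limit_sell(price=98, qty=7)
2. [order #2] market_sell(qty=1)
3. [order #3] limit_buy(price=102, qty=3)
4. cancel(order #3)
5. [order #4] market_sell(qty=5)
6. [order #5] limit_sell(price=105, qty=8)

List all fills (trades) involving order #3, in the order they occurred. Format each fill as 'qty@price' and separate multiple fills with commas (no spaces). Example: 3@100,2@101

Answer: 3@98

Derivation:
After op 1 [order #1] limit_sell(price=98, qty=7): fills=none; bids=[-] asks=[#1:7@98]
After op 2 [order #2] market_sell(qty=1): fills=none; bids=[-] asks=[#1:7@98]
After op 3 [order #3] limit_buy(price=102, qty=3): fills=#3x#1:3@98; bids=[-] asks=[#1:4@98]
After op 4 cancel(order #3): fills=none; bids=[-] asks=[#1:4@98]
After op 5 [order #4] market_sell(qty=5): fills=none; bids=[-] asks=[#1:4@98]
After op 6 [order #5] limit_sell(price=105, qty=8): fills=none; bids=[-] asks=[#1:4@98 #5:8@105]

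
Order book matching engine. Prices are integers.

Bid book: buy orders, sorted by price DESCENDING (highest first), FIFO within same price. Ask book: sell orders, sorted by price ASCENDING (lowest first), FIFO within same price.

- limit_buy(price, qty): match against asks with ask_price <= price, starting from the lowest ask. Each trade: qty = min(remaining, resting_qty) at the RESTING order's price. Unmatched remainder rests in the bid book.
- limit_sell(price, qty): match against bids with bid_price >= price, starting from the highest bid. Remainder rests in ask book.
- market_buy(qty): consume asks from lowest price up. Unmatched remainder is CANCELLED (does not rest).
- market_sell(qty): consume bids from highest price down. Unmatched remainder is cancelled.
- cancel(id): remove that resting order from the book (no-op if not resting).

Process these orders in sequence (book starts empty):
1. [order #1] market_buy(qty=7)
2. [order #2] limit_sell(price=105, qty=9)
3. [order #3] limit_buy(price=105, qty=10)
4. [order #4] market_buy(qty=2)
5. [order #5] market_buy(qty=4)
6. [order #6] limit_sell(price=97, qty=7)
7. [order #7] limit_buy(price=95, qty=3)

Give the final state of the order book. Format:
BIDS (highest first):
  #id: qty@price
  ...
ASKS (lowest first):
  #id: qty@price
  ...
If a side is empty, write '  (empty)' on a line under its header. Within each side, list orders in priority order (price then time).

After op 1 [order #1] market_buy(qty=7): fills=none; bids=[-] asks=[-]
After op 2 [order #2] limit_sell(price=105, qty=9): fills=none; bids=[-] asks=[#2:9@105]
After op 3 [order #3] limit_buy(price=105, qty=10): fills=#3x#2:9@105; bids=[#3:1@105] asks=[-]
After op 4 [order #4] market_buy(qty=2): fills=none; bids=[#3:1@105] asks=[-]
After op 5 [order #5] market_buy(qty=4): fills=none; bids=[#3:1@105] asks=[-]
After op 6 [order #6] limit_sell(price=97, qty=7): fills=#3x#6:1@105; bids=[-] asks=[#6:6@97]
After op 7 [order #7] limit_buy(price=95, qty=3): fills=none; bids=[#7:3@95] asks=[#6:6@97]

Answer: BIDS (highest first):
  #7: 3@95
ASKS (lowest first):
  #6: 6@97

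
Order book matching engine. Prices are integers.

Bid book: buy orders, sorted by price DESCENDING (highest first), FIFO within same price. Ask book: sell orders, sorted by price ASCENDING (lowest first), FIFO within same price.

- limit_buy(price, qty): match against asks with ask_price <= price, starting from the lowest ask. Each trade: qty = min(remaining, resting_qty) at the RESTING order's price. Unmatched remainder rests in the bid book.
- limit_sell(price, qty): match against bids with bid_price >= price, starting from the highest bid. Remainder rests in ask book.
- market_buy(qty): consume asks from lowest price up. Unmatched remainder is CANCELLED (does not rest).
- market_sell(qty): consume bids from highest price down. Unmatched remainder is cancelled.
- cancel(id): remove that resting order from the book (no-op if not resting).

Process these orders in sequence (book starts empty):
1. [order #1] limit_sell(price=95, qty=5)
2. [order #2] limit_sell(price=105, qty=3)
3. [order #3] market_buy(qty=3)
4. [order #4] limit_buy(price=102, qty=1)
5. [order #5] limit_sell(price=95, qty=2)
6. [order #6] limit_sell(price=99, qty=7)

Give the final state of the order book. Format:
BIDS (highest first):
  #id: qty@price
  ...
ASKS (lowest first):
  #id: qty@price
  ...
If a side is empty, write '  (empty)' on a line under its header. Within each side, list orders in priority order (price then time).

Answer: BIDS (highest first):
  (empty)
ASKS (lowest first):
  #1: 1@95
  #5: 2@95
  #6: 7@99
  #2: 3@105

Derivation:
After op 1 [order #1] limit_sell(price=95, qty=5): fills=none; bids=[-] asks=[#1:5@95]
After op 2 [order #2] limit_sell(price=105, qty=3): fills=none; bids=[-] asks=[#1:5@95 #2:3@105]
After op 3 [order #3] market_buy(qty=3): fills=#3x#1:3@95; bids=[-] asks=[#1:2@95 #2:3@105]
After op 4 [order #4] limit_buy(price=102, qty=1): fills=#4x#1:1@95; bids=[-] asks=[#1:1@95 #2:3@105]
After op 5 [order #5] limit_sell(price=95, qty=2): fills=none; bids=[-] asks=[#1:1@95 #5:2@95 #2:3@105]
After op 6 [order #6] limit_sell(price=99, qty=7): fills=none; bids=[-] asks=[#1:1@95 #5:2@95 #6:7@99 #2:3@105]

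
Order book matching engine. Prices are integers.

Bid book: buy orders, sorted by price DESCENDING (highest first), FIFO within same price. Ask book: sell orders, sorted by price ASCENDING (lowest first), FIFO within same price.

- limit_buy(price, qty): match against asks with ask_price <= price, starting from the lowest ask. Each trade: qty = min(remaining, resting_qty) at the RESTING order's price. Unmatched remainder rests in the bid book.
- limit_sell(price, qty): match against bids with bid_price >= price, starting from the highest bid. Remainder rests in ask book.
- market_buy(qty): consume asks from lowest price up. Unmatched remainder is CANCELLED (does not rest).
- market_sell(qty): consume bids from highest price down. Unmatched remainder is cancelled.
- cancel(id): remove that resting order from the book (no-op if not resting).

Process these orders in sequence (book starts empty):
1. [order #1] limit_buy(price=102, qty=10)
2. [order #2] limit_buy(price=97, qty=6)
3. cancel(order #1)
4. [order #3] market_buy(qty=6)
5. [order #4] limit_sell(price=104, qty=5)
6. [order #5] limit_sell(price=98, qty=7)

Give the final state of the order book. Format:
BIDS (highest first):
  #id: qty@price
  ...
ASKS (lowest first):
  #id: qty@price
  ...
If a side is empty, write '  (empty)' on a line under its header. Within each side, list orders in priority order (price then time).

Answer: BIDS (highest first):
  #2: 6@97
ASKS (lowest first):
  #5: 7@98
  #4: 5@104

Derivation:
After op 1 [order #1] limit_buy(price=102, qty=10): fills=none; bids=[#1:10@102] asks=[-]
After op 2 [order #2] limit_buy(price=97, qty=6): fills=none; bids=[#1:10@102 #2:6@97] asks=[-]
After op 3 cancel(order #1): fills=none; bids=[#2:6@97] asks=[-]
After op 4 [order #3] market_buy(qty=6): fills=none; bids=[#2:6@97] asks=[-]
After op 5 [order #4] limit_sell(price=104, qty=5): fills=none; bids=[#2:6@97] asks=[#4:5@104]
After op 6 [order #5] limit_sell(price=98, qty=7): fills=none; bids=[#2:6@97] asks=[#5:7@98 #4:5@104]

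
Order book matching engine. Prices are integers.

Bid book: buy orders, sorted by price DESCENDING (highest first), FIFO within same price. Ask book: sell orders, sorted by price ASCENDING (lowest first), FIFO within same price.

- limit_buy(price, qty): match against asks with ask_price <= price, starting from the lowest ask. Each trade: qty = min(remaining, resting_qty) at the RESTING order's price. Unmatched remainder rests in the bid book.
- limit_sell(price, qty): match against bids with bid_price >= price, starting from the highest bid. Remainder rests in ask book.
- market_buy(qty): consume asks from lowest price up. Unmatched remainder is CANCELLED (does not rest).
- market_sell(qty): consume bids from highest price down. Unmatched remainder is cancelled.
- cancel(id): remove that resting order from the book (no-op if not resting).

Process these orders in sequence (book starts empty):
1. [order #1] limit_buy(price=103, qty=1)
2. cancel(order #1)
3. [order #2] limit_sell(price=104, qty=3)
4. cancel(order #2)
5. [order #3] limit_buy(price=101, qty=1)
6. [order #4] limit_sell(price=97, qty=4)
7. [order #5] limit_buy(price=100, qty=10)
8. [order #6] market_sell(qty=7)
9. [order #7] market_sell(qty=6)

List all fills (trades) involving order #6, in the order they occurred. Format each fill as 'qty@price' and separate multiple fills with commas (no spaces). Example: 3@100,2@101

After op 1 [order #1] limit_buy(price=103, qty=1): fills=none; bids=[#1:1@103] asks=[-]
After op 2 cancel(order #1): fills=none; bids=[-] asks=[-]
After op 3 [order #2] limit_sell(price=104, qty=3): fills=none; bids=[-] asks=[#2:3@104]
After op 4 cancel(order #2): fills=none; bids=[-] asks=[-]
After op 5 [order #3] limit_buy(price=101, qty=1): fills=none; bids=[#3:1@101] asks=[-]
After op 6 [order #4] limit_sell(price=97, qty=4): fills=#3x#4:1@101; bids=[-] asks=[#4:3@97]
After op 7 [order #5] limit_buy(price=100, qty=10): fills=#5x#4:3@97; bids=[#5:7@100] asks=[-]
After op 8 [order #6] market_sell(qty=7): fills=#5x#6:7@100; bids=[-] asks=[-]
After op 9 [order #7] market_sell(qty=6): fills=none; bids=[-] asks=[-]

Answer: 7@100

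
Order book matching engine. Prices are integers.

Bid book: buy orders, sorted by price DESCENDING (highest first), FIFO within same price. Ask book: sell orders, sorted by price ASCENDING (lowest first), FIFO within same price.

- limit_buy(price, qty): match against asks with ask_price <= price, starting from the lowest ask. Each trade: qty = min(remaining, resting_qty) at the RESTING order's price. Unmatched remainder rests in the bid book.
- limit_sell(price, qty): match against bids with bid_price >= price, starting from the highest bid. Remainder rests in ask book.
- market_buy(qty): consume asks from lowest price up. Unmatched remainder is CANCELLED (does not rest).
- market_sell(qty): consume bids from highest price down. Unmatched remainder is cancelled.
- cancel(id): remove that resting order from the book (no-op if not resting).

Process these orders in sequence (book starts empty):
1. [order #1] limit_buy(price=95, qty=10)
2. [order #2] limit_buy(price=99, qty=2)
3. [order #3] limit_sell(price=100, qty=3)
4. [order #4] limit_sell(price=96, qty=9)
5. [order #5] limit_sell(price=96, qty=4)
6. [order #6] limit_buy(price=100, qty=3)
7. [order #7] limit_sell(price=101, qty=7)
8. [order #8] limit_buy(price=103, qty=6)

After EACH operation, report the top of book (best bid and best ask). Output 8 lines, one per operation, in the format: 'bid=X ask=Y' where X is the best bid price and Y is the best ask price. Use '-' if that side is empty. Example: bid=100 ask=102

After op 1 [order #1] limit_buy(price=95, qty=10): fills=none; bids=[#1:10@95] asks=[-]
After op 2 [order #2] limit_buy(price=99, qty=2): fills=none; bids=[#2:2@99 #1:10@95] asks=[-]
After op 3 [order #3] limit_sell(price=100, qty=3): fills=none; bids=[#2:2@99 #1:10@95] asks=[#3:3@100]
After op 4 [order #4] limit_sell(price=96, qty=9): fills=#2x#4:2@99; bids=[#1:10@95] asks=[#4:7@96 #3:3@100]
After op 5 [order #5] limit_sell(price=96, qty=4): fills=none; bids=[#1:10@95] asks=[#4:7@96 #5:4@96 #3:3@100]
After op 6 [order #6] limit_buy(price=100, qty=3): fills=#6x#4:3@96; bids=[#1:10@95] asks=[#4:4@96 #5:4@96 #3:3@100]
After op 7 [order #7] limit_sell(price=101, qty=7): fills=none; bids=[#1:10@95] asks=[#4:4@96 #5:4@96 #3:3@100 #7:7@101]
After op 8 [order #8] limit_buy(price=103, qty=6): fills=#8x#4:4@96 #8x#5:2@96; bids=[#1:10@95] asks=[#5:2@96 #3:3@100 #7:7@101]

Answer: bid=95 ask=-
bid=99 ask=-
bid=99 ask=100
bid=95 ask=96
bid=95 ask=96
bid=95 ask=96
bid=95 ask=96
bid=95 ask=96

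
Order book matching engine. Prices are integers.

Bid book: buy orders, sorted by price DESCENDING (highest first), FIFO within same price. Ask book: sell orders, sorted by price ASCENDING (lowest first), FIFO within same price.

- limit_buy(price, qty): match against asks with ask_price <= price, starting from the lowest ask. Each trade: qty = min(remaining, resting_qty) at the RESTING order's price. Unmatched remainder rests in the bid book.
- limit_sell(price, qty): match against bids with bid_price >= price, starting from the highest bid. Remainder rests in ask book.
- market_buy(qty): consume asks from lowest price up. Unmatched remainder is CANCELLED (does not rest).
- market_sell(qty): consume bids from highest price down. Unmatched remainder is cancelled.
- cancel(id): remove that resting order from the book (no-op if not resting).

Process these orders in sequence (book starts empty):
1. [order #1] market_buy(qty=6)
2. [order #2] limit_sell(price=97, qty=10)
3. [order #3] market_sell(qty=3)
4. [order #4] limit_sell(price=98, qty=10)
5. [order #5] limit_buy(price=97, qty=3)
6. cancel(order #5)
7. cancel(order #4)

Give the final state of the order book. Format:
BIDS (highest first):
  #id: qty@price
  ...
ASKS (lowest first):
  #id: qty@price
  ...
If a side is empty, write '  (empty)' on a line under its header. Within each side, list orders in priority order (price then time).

Answer: BIDS (highest first):
  (empty)
ASKS (lowest first):
  #2: 7@97

Derivation:
After op 1 [order #1] market_buy(qty=6): fills=none; bids=[-] asks=[-]
After op 2 [order #2] limit_sell(price=97, qty=10): fills=none; bids=[-] asks=[#2:10@97]
After op 3 [order #3] market_sell(qty=3): fills=none; bids=[-] asks=[#2:10@97]
After op 4 [order #4] limit_sell(price=98, qty=10): fills=none; bids=[-] asks=[#2:10@97 #4:10@98]
After op 5 [order #5] limit_buy(price=97, qty=3): fills=#5x#2:3@97; bids=[-] asks=[#2:7@97 #4:10@98]
After op 6 cancel(order #5): fills=none; bids=[-] asks=[#2:7@97 #4:10@98]
After op 7 cancel(order #4): fills=none; bids=[-] asks=[#2:7@97]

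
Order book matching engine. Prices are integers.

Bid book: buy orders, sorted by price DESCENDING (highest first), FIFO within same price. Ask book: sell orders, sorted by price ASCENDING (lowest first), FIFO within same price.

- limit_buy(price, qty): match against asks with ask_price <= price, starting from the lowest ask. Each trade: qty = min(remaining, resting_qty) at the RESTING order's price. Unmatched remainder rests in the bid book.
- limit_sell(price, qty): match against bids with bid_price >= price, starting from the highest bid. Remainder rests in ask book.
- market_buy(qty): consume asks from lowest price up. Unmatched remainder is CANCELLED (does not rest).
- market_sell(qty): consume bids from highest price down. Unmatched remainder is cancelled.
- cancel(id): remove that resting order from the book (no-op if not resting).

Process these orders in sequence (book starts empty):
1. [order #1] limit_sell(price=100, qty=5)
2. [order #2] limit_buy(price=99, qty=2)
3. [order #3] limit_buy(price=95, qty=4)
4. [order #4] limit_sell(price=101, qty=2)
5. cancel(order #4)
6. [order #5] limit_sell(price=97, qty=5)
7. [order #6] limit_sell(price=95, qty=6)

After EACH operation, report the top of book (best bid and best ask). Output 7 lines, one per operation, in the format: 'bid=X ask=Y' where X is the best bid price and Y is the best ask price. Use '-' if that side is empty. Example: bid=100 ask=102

Answer: bid=- ask=100
bid=99 ask=100
bid=99 ask=100
bid=99 ask=100
bid=99 ask=100
bid=95 ask=97
bid=- ask=95

Derivation:
After op 1 [order #1] limit_sell(price=100, qty=5): fills=none; bids=[-] asks=[#1:5@100]
After op 2 [order #2] limit_buy(price=99, qty=2): fills=none; bids=[#2:2@99] asks=[#1:5@100]
After op 3 [order #3] limit_buy(price=95, qty=4): fills=none; bids=[#2:2@99 #3:4@95] asks=[#1:5@100]
After op 4 [order #4] limit_sell(price=101, qty=2): fills=none; bids=[#2:2@99 #3:4@95] asks=[#1:5@100 #4:2@101]
After op 5 cancel(order #4): fills=none; bids=[#2:2@99 #3:4@95] asks=[#1:5@100]
After op 6 [order #5] limit_sell(price=97, qty=5): fills=#2x#5:2@99; bids=[#3:4@95] asks=[#5:3@97 #1:5@100]
After op 7 [order #6] limit_sell(price=95, qty=6): fills=#3x#6:4@95; bids=[-] asks=[#6:2@95 #5:3@97 #1:5@100]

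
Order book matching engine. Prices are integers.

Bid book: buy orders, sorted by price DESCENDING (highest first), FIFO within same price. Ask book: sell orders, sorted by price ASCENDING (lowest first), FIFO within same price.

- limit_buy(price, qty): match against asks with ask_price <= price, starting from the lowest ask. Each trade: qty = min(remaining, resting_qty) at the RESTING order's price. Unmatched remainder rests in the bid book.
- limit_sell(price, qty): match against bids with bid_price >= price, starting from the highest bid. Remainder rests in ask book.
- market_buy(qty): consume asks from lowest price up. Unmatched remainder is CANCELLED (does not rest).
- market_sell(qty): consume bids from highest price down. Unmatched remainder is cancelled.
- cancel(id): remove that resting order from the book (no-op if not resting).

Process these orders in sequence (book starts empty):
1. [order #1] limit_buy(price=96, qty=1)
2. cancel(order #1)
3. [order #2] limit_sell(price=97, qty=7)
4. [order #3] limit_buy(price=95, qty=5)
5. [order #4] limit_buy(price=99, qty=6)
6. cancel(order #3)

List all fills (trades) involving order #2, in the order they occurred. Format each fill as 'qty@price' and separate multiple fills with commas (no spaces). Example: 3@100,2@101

After op 1 [order #1] limit_buy(price=96, qty=1): fills=none; bids=[#1:1@96] asks=[-]
After op 2 cancel(order #1): fills=none; bids=[-] asks=[-]
After op 3 [order #2] limit_sell(price=97, qty=7): fills=none; bids=[-] asks=[#2:7@97]
After op 4 [order #3] limit_buy(price=95, qty=5): fills=none; bids=[#3:5@95] asks=[#2:7@97]
After op 5 [order #4] limit_buy(price=99, qty=6): fills=#4x#2:6@97; bids=[#3:5@95] asks=[#2:1@97]
After op 6 cancel(order #3): fills=none; bids=[-] asks=[#2:1@97]

Answer: 6@97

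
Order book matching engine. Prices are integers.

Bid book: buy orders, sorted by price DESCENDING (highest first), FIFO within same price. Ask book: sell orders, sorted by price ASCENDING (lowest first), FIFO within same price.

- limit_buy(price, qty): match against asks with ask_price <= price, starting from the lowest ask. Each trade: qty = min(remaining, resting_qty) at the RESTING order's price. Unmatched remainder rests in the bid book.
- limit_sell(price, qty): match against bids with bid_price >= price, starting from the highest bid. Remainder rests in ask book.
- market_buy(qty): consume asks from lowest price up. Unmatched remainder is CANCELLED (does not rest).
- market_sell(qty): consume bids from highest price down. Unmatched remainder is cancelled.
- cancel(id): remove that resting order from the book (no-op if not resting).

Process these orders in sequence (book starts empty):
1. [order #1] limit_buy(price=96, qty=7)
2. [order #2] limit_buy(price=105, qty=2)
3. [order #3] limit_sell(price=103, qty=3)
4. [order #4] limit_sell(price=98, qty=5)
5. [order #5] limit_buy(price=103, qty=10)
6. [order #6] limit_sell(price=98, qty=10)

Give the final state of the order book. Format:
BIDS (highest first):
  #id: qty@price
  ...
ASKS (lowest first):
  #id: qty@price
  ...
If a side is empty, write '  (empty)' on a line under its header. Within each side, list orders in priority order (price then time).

Answer: BIDS (highest first):
  #1: 7@96
ASKS (lowest first):
  #6: 6@98

Derivation:
After op 1 [order #1] limit_buy(price=96, qty=7): fills=none; bids=[#1:7@96] asks=[-]
After op 2 [order #2] limit_buy(price=105, qty=2): fills=none; bids=[#2:2@105 #1:7@96] asks=[-]
After op 3 [order #3] limit_sell(price=103, qty=3): fills=#2x#3:2@105; bids=[#1:7@96] asks=[#3:1@103]
After op 4 [order #4] limit_sell(price=98, qty=5): fills=none; bids=[#1:7@96] asks=[#4:5@98 #3:1@103]
After op 5 [order #5] limit_buy(price=103, qty=10): fills=#5x#4:5@98 #5x#3:1@103; bids=[#5:4@103 #1:7@96] asks=[-]
After op 6 [order #6] limit_sell(price=98, qty=10): fills=#5x#6:4@103; bids=[#1:7@96] asks=[#6:6@98]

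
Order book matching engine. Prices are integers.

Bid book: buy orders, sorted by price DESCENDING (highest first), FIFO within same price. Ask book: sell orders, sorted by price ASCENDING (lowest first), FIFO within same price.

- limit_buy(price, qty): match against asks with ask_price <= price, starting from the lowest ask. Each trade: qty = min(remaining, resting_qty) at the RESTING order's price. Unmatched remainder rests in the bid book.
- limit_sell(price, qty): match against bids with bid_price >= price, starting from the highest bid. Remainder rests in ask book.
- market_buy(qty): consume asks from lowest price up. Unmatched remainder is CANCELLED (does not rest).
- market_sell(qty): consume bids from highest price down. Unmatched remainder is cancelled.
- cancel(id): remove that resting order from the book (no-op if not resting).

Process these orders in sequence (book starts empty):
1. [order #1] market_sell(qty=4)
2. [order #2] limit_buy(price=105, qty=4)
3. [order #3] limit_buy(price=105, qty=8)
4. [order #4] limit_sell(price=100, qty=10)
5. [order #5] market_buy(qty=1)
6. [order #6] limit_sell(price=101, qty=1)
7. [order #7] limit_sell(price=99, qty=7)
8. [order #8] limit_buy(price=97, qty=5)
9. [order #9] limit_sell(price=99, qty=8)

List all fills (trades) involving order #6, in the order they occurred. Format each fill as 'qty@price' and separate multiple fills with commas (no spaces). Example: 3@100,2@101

Answer: 1@105

Derivation:
After op 1 [order #1] market_sell(qty=4): fills=none; bids=[-] asks=[-]
After op 2 [order #2] limit_buy(price=105, qty=4): fills=none; bids=[#2:4@105] asks=[-]
After op 3 [order #3] limit_buy(price=105, qty=8): fills=none; bids=[#2:4@105 #3:8@105] asks=[-]
After op 4 [order #4] limit_sell(price=100, qty=10): fills=#2x#4:4@105 #3x#4:6@105; bids=[#3:2@105] asks=[-]
After op 5 [order #5] market_buy(qty=1): fills=none; bids=[#3:2@105] asks=[-]
After op 6 [order #6] limit_sell(price=101, qty=1): fills=#3x#6:1@105; bids=[#3:1@105] asks=[-]
After op 7 [order #7] limit_sell(price=99, qty=7): fills=#3x#7:1@105; bids=[-] asks=[#7:6@99]
After op 8 [order #8] limit_buy(price=97, qty=5): fills=none; bids=[#8:5@97] asks=[#7:6@99]
After op 9 [order #9] limit_sell(price=99, qty=8): fills=none; bids=[#8:5@97] asks=[#7:6@99 #9:8@99]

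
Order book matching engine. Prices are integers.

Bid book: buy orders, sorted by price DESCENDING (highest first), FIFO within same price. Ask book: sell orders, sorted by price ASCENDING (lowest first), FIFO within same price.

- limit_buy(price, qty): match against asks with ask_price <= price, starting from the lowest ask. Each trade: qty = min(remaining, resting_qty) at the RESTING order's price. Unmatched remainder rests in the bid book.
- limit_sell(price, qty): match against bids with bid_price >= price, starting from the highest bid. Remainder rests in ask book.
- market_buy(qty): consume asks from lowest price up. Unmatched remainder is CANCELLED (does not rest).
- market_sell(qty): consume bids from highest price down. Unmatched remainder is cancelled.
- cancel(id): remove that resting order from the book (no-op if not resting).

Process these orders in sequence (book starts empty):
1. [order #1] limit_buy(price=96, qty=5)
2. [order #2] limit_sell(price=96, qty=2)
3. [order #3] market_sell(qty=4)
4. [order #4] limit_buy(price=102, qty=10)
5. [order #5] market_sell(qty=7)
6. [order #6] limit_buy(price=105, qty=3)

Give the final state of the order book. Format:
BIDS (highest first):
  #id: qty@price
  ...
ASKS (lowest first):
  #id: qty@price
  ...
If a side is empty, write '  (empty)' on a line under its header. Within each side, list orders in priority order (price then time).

Answer: BIDS (highest first):
  #6: 3@105
  #4: 3@102
ASKS (lowest first):
  (empty)

Derivation:
After op 1 [order #1] limit_buy(price=96, qty=5): fills=none; bids=[#1:5@96] asks=[-]
After op 2 [order #2] limit_sell(price=96, qty=2): fills=#1x#2:2@96; bids=[#1:3@96] asks=[-]
After op 3 [order #3] market_sell(qty=4): fills=#1x#3:3@96; bids=[-] asks=[-]
After op 4 [order #4] limit_buy(price=102, qty=10): fills=none; bids=[#4:10@102] asks=[-]
After op 5 [order #5] market_sell(qty=7): fills=#4x#5:7@102; bids=[#4:3@102] asks=[-]
After op 6 [order #6] limit_buy(price=105, qty=3): fills=none; bids=[#6:3@105 #4:3@102] asks=[-]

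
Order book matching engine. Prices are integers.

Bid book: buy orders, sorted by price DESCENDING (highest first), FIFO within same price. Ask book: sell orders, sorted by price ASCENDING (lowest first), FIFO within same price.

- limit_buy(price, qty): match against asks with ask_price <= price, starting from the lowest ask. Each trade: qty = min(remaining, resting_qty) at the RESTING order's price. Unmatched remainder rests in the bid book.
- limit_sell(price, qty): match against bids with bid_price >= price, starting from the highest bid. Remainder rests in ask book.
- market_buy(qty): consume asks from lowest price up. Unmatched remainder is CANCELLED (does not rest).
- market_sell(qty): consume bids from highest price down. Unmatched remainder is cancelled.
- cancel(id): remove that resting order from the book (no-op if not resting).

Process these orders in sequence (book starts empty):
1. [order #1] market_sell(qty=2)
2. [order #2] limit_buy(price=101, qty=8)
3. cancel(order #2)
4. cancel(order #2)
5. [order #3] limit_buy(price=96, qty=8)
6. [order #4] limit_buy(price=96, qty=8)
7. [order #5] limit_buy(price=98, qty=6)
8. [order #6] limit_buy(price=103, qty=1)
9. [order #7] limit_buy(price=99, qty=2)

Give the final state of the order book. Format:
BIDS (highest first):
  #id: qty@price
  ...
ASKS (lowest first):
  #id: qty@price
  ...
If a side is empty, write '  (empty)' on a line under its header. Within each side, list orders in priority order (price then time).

Answer: BIDS (highest first):
  #6: 1@103
  #7: 2@99
  #5: 6@98
  #3: 8@96
  #4: 8@96
ASKS (lowest first):
  (empty)

Derivation:
After op 1 [order #1] market_sell(qty=2): fills=none; bids=[-] asks=[-]
After op 2 [order #2] limit_buy(price=101, qty=8): fills=none; bids=[#2:8@101] asks=[-]
After op 3 cancel(order #2): fills=none; bids=[-] asks=[-]
After op 4 cancel(order #2): fills=none; bids=[-] asks=[-]
After op 5 [order #3] limit_buy(price=96, qty=8): fills=none; bids=[#3:8@96] asks=[-]
After op 6 [order #4] limit_buy(price=96, qty=8): fills=none; bids=[#3:8@96 #4:8@96] asks=[-]
After op 7 [order #5] limit_buy(price=98, qty=6): fills=none; bids=[#5:6@98 #3:8@96 #4:8@96] asks=[-]
After op 8 [order #6] limit_buy(price=103, qty=1): fills=none; bids=[#6:1@103 #5:6@98 #3:8@96 #4:8@96] asks=[-]
After op 9 [order #7] limit_buy(price=99, qty=2): fills=none; bids=[#6:1@103 #7:2@99 #5:6@98 #3:8@96 #4:8@96] asks=[-]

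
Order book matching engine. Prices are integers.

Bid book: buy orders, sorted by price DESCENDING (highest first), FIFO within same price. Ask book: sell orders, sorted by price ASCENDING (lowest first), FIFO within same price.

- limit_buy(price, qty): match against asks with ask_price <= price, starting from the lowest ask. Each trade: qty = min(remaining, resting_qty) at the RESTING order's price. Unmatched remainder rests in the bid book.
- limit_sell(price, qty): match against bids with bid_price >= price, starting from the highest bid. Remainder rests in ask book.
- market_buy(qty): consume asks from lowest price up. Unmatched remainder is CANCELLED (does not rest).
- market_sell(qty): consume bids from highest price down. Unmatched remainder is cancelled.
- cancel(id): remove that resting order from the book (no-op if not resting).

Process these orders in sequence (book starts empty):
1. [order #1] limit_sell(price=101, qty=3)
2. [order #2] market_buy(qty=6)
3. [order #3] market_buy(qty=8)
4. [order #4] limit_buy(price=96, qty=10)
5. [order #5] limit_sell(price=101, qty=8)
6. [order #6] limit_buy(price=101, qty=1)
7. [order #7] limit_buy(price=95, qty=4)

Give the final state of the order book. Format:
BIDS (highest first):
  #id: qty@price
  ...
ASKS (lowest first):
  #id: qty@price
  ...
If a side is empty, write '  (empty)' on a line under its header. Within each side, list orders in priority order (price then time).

Answer: BIDS (highest first):
  #4: 10@96
  #7: 4@95
ASKS (lowest first):
  #5: 7@101

Derivation:
After op 1 [order #1] limit_sell(price=101, qty=3): fills=none; bids=[-] asks=[#1:3@101]
After op 2 [order #2] market_buy(qty=6): fills=#2x#1:3@101; bids=[-] asks=[-]
After op 3 [order #3] market_buy(qty=8): fills=none; bids=[-] asks=[-]
After op 4 [order #4] limit_buy(price=96, qty=10): fills=none; bids=[#4:10@96] asks=[-]
After op 5 [order #5] limit_sell(price=101, qty=8): fills=none; bids=[#4:10@96] asks=[#5:8@101]
After op 6 [order #6] limit_buy(price=101, qty=1): fills=#6x#5:1@101; bids=[#4:10@96] asks=[#5:7@101]
After op 7 [order #7] limit_buy(price=95, qty=4): fills=none; bids=[#4:10@96 #7:4@95] asks=[#5:7@101]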